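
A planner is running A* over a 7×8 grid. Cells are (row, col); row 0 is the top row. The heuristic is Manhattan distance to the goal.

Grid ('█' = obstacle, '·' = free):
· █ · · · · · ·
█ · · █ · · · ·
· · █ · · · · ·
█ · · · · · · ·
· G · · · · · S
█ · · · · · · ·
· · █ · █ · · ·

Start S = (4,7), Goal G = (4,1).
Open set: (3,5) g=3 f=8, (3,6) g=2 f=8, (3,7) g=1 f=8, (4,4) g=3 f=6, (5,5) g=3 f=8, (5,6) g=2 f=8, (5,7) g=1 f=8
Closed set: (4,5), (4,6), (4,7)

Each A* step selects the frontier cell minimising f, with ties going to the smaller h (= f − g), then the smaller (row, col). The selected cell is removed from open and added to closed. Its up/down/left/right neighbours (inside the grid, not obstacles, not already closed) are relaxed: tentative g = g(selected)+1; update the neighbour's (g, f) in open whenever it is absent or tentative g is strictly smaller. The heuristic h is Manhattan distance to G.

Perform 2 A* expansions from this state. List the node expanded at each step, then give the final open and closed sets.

order=[(4,4) → (4,3)]; open=[(3,3) g=5 f=8, (3,4) g=4 f=8, (3,5) g=3 f=8, (3,6) g=2 f=8, (3,7) g=1 f=8, (4,2) g=5 f=6, (5,3) g=5 f=8, (5,4) g=4 f=8, (5,5) g=3 f=8, (5,6) g=2 f=8, (5,7) g=1 f=8]; closed=[(4,3), (4,4), (4,5), (4,6), (4,7)]

step 1: expand (4,4) (f=6, h=3) → closed; open now [(3,4) g=4 f=8, (3,5) g=3 f=8, (3,6) g=2 f=8, (3,7) g=1 f=8, (4,3) g=4 f=6, (5,4) g=4 f=8, (5,5) g=3 f=8, (5,6) g=2 f=8, (5,7) g=1 f=8]
step 2: expand (4,3) (f=6, h=2) → closed; open now [(3,3) g=5 f=8, (3,4) g=4 f=8, (3,5) g=3 f=8, (3,6) g=2 f=8, (3,7) g=1 f=8, (4,2) g=5 f=6, (5,3) g=5 f=8, (5,4) g=4 f=8, (5,5) g=3 f=8, (5,6) g=2 f=8, (5,7) g=1 f=8]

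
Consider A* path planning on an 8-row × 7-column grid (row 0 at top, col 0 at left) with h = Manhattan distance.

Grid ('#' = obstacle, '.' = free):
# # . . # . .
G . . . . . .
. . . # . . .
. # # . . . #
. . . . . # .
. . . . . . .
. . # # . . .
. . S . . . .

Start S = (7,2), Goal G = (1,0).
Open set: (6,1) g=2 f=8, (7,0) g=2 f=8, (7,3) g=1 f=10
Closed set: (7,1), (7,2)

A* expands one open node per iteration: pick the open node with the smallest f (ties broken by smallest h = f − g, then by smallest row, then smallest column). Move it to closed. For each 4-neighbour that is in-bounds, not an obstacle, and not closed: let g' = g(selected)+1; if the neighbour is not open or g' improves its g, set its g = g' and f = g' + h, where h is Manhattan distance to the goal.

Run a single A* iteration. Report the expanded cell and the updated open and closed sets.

expanded=(6,1); open=[(5,1) g=3 f=8, (6,0) g=3 f=8, (7,0) g=2 f=8, (7,3) g=1 f=10]; closed=[(6,1), (7,1), (7,2)]

step 1: expand (6,1) (f=8, h=6) → closed; open now [(5,1) g=3 f=8, (6,0) g=3 f=8, (7,0) g=2 f=8, (7,3) g=1 f=10]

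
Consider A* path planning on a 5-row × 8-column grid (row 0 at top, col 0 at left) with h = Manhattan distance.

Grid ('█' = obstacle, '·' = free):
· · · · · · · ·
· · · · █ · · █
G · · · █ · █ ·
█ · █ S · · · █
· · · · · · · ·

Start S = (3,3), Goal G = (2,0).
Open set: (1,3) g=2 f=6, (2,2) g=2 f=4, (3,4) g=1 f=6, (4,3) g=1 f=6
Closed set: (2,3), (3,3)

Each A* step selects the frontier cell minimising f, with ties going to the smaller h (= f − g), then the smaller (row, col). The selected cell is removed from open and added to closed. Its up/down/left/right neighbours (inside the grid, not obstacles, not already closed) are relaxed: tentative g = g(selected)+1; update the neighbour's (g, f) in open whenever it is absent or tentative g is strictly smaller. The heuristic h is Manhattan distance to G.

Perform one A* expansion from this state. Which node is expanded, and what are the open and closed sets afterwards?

expanded=(2,2); open=[(1,2) g=3 f=6, (1,3) g=2 f=6, (2,1) g=3 f=4, (3,4) g=1 f=6, (4,3) g=1 f=6]; closed=[(2,2), (2,3), (3,3)]

step 1: expand (2,2) (f=4, h=2) → closed; open now [(1,2) g=3 f=6, (1,3) g=2 f=6, (2,1) g=3 f=4, (3,4) g=1 f=6, (4,3) g=1 f=6]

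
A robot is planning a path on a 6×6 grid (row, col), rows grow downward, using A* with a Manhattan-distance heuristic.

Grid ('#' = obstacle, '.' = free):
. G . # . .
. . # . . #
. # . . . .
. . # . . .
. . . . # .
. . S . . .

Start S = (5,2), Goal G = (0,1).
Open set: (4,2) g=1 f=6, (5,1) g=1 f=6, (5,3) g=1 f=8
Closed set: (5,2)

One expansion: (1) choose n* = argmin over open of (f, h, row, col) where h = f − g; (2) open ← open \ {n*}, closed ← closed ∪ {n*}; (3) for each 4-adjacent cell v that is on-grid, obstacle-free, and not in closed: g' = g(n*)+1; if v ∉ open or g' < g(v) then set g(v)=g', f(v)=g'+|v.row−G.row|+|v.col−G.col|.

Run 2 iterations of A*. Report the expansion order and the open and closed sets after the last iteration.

order=[(4,2) → (4,1)]; open=[(3,1) g=3 f=6, (4,0) g=3 f=8, (4,3) g=2 f=8, (5,1) g=1 f=6, (5,3) g=1 f=8]; closed=[(4,1), (4,2), (5,2)]

step 1: expand (4,2) (f=6, h=5) → closed; open now [(4,1) g=2 f=6, (4,3) g=2 f=8, (5,1) g=1 f=6, (5,3) g=1 f=8]
step 2: expand (4,1) (f=6, h=4) → closed; open now [(3,1) g=3 f=6, (4,0) g=3 f=8, (4,3) g=2 f=8, (5,1) g=1 f=6, (5,3) g=1 f=8]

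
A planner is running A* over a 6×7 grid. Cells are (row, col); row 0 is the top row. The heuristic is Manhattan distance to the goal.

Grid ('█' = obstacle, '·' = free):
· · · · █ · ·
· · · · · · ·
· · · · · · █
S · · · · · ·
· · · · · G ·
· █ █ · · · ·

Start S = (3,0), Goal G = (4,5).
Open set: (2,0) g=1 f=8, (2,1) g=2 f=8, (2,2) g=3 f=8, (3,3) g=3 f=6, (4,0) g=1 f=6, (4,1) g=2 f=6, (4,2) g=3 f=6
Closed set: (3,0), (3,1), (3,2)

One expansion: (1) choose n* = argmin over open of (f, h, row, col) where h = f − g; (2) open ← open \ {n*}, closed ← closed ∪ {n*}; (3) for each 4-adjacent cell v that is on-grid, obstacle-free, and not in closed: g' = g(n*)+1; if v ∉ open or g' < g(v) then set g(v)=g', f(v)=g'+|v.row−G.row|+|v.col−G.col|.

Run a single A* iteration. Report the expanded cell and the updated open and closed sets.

step 1: expand (3,3) (f=6, h=3) → closed; open now [(2,0) g=1 f=8, (2,1) g=2 f=8, (2,2) g=3 f=8, (2,3) g=4 f=8, (3,4) g=4 f=6, (4,0) g=1 f=6, (4,1) g=2 f=6, (4,2) g=3 f=6, (4,3) g=4 f=6]

expanded=(3,3); open=[(2,0) g=1 f=8, (2,1) g=2 f=8, (2,2) g=3 f=8, (2,3) g=4 f=8, (3,4) g=4 f=6, (4,0) g=1 f=6, (4,1) g=2 f=6, (4,2) g=3 f=6, (4,3) g=4 f=6]; closed=[(3,0), (3,1), (3,2), (3,3)]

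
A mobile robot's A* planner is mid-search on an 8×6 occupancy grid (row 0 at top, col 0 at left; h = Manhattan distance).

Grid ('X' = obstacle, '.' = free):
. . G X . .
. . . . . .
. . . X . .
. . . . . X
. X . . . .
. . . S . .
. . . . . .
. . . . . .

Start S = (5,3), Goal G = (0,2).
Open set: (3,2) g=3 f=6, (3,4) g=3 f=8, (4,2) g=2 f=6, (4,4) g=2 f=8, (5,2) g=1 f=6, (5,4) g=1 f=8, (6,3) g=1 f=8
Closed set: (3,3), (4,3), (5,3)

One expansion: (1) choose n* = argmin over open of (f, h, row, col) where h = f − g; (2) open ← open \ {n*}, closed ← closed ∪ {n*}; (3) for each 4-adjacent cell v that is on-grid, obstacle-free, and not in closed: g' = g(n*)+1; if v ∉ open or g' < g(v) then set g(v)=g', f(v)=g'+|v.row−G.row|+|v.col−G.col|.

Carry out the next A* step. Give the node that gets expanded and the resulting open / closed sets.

expanded=(3,2); open=[(2,2) g=4 f=6, (3,1) g=4 f=8, (3,4) g=3 f=8, (4,2) g=2 f=6, (4,4) g=2 f=8, (5,2) g=1 f=6, (5,4) g=1 f=8, (6,3) g=1 f=8]; closed=[(3,2), (3,3), (4,3), (5,3)]

step 1: expand (3,2) (f=6, h=3) → closed; open now [(2,2) g=4 f=6, (3,1) g=4 f=8, (3,4) g=3 f=8, (4,2) g=2 f=6, (4,4) g=2 f=8, (5,2) g=1 f=6, (5,4) g=1 f=8, (6,3) g=1 f=8]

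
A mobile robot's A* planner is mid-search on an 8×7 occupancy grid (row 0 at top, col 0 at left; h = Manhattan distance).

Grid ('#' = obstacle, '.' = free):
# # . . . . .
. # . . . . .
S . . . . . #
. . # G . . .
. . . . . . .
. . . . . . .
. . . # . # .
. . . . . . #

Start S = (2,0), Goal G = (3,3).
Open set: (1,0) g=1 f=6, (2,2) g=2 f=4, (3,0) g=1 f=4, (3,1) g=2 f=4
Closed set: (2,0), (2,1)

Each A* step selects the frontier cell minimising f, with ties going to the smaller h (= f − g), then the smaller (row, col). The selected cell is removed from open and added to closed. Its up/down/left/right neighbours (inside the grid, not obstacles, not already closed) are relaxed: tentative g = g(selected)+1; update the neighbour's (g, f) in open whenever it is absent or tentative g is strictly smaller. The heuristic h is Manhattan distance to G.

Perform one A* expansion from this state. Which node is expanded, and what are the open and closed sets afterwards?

expanded=(2,2); open=[(1,0) g=1 f=6, (1,2) g=3 f=6, (2,3) g=3 f=4, (3,0) g=1 f=4, (3,1) g=2 f=4]; closed=[(2,0), (2,1), (2,2)]

step 1: expand (2,2) (f=4, h=2) → closed; open now [(1,0) g=1 f=6, (1,2) g=3 f=6, (2,3) g=3 f=4, (3,0) g=1 f=4, (3,1) g=2 f=4]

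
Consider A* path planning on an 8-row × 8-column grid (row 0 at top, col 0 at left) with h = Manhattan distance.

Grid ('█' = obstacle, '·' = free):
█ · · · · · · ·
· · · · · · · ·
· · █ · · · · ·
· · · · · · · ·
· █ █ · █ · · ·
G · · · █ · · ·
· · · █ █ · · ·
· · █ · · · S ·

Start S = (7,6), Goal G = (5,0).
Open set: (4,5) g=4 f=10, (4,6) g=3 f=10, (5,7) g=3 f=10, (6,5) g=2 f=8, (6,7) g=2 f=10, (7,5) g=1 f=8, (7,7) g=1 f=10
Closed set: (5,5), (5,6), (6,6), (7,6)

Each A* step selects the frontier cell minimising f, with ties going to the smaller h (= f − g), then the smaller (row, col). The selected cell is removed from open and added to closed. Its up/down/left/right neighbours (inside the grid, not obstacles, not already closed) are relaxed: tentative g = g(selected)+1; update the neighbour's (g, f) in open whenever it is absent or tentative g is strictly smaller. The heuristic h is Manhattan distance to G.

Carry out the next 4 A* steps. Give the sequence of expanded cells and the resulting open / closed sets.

order=[(6,5) → (7,5) → (7,4) → (7,3)]; open=[(4,5) g=4 f=10, (4,6) g=3 f=10, (5,7) g=3 f=10, (6,7) g=2 f=10, (7,7) g=1 f=10]; closed=[(5,5), (5,6), (6,5), (6,6), (7,3), (7,4), (7,5), (7,6)]

step 1: expand (6,5) (f=8, h=6) → closed; open now [(4,5) g=4 f=10, (4,6) g=3 f=10, (5,7) g=3 f=10, (6,7) g=2 f=10, (7,5) g=1 f=8, (7,7) g=1 f=10]
step 2: expand (7,5) (f=8, h=7) → closed; open now [(4,5) g=4 f=10, (4,6) g=3 f=10, (5,7) g=3 f=10, (6,7) g=2 f=10, (7,4) g=2 f=8, (7,7) g=1 f=10]
step 3: expand (7,4) (f=8, h=6) → closed; open now [(4,5) g=4 f=10, (4,6) g=3 f=10, (5,7) g=3 f=10, (6,7) g=2 f=10, (7,3) g=3 f=8, (7,7) g=1 f=10]
step 4: expand (7,3) (f=8, h=5) → closed; open now [(4,5) g=4 f=10, (4,6) g=3 f=10, (5,7) g=3 f=10, (6,7) g=2 f=10, (7,7) g=1 f=10]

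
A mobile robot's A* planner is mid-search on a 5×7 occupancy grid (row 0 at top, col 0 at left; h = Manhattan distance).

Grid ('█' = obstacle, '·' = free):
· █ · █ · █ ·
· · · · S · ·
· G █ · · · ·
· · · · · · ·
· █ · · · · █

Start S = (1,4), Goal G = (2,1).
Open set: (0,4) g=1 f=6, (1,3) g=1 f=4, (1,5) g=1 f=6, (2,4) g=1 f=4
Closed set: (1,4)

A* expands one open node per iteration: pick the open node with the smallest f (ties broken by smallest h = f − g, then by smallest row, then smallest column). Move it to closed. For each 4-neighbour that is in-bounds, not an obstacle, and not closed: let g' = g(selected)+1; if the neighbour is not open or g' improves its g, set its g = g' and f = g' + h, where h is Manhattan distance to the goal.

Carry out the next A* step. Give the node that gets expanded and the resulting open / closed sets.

step 1: expand (1,3) (f=4, h=3) → closed; open now [(0,4) g=1 f=6, (1,2) g=2 f=4, (1,5) g=1 f=6, (2,3) g=2 f=4, (2,4) g=1 f=4]

expanded=(1,3); open=[(0,4) g=1 f=6, (1,2) g=2 f=4, (1,5) g=1 f=6, (2,3) g=2 f=4, (2,4) g=1 f=4]; closed=[(1,3), (1,4)]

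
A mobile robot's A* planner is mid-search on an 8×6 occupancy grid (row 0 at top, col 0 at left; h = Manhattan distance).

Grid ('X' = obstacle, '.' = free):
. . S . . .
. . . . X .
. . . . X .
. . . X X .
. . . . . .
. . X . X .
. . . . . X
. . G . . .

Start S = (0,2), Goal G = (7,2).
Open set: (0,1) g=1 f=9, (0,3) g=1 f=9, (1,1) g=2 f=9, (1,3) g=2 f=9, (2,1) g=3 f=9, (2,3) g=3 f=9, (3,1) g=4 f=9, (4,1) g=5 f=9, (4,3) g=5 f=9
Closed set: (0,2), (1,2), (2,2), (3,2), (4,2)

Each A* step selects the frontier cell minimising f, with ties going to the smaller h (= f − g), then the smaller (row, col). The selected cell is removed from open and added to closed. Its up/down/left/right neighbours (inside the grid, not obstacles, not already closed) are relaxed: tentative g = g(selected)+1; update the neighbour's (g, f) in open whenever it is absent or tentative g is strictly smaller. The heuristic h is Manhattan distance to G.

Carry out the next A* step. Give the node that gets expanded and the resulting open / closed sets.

step 1: expand (4,1) (f=9, h=4) → closed; open now [(0,1) g=1 f=9, (0,3) g=1 f=9, (1,1) g=2 f=9, (1,3) g=2 f=9, (2,1) g=3 f=9, (2,3) g=3 f=9, (3,1) g=4 f=9, (4,0) g=6 f=11, (4,3) g=5 f=9, (5,1) g=6 f=9]

expanded=(4,1); open=[(0,1) g=1 f=9, (0,3) g=1 f=9, (1,1) g=2 f=9, (1,3) g=2 f=9, (2,1) g=3 f=9, (2,3) g=3 f=9, (3,1) g=4 f=9, (4,0) g=6 f=11, (4,3) g=5 f=9, (5,1) g=6 f=9]; closed=[(0,2), (1,2), (2,2), (3,2), (4,1), (4,2)]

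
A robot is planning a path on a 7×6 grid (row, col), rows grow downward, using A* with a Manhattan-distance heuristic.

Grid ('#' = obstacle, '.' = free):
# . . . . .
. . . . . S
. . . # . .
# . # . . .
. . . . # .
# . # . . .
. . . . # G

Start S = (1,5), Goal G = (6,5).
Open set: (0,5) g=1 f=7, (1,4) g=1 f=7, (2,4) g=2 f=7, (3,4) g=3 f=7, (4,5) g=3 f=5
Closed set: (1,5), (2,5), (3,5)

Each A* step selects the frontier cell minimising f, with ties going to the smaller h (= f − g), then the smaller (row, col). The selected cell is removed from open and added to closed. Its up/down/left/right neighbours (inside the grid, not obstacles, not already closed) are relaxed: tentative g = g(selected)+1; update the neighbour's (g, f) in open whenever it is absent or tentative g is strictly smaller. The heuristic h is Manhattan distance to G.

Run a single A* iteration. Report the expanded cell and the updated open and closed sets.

expanded=(4,5); open=[(0,5) g=1 f=7, (1,4) g=1 f=7, (2,4) g=2 f=7, (3,4) g=3 f=7, (5,5) g=4 f=5]; closed=[(1,5), (2,5), (3,5), (4,5)]

step 1: expand (4,5) (f=5, h=2) → closed; open now [(0,5) g=1 f=7, (1,4) g=1 f=7, (2,4) g=2 f=7, (3,4) g=3 f=7, (5,5) g=4 f=5]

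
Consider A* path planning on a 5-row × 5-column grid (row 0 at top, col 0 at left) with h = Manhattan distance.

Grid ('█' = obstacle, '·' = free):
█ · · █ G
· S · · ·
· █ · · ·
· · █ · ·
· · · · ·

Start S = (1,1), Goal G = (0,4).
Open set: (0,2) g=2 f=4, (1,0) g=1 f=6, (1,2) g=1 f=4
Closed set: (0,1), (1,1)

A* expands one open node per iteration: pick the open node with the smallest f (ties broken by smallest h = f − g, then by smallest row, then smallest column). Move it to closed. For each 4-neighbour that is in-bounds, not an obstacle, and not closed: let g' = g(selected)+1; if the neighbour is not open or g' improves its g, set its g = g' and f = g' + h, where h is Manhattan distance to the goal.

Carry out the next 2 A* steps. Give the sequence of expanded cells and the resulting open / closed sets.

step 1: expand (0,2) (f=4, h=2) → closed; open now [(1,0) g=1 f=6, (1,2) g=1 f=4]
step 2: expand (1,2) (f=4, h=3) → closed; open now [(1,0) g=1 f=6, (1,3) g=2 f=4, (2,2) g=2 f=6]

order=[(0,2) → (1,2)]; open=[(1,0) g=1 f=6, (1,3) g=2 f=4, (2,2) g=2 f=6]; closed=[(0,1), (0,2), (1,1), (1,2)]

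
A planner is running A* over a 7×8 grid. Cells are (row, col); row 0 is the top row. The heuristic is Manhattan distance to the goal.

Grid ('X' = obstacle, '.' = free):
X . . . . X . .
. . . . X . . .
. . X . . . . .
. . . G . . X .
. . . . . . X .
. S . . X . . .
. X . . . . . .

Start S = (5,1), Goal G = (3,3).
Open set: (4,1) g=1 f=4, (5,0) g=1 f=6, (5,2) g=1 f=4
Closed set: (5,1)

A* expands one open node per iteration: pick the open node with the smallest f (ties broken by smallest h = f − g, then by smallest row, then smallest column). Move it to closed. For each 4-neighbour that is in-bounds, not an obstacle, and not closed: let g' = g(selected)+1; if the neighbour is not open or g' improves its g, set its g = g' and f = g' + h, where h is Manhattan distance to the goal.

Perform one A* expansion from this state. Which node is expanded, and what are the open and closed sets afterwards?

expanded=(4,1); open=[(3,1) g=2 f=4, (4,0) g=2 f=6, (4,2) g=2 f=4, (5,0) g=1 f=6, (5,2) g=1 f=4]; closed=[(4,1), (5,1)]

step 1: expand (4,1) (f=4, h=3) → closed; open now [(3,1) g=2 f=4, (4,0) g=2 f=6, (4,2) g=2 f=4, (5,0) g=1 f=6, (5,2) g=1 f=4]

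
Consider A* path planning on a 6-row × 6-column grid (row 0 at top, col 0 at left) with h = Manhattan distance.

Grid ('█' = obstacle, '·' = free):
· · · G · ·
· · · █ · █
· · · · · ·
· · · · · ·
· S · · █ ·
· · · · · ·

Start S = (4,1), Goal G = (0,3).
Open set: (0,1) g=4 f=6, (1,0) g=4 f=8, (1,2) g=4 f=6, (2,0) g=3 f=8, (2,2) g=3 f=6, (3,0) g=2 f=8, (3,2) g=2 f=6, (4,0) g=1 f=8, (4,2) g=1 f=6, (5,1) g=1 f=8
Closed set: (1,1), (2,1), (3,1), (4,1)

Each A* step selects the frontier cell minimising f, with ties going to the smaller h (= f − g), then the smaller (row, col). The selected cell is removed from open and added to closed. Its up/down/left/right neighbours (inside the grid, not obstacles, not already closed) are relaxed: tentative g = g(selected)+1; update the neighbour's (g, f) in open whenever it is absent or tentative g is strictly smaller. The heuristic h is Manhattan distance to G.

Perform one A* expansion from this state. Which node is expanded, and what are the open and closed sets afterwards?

step 1: expand (0,1) (f=6, h=2) → closed; open now [(0,0) g=5 f=8, (0,2) g=5 f=6, (1,0) g=4 f=8, (1,2) g=4 f=6, (2,0) g=3 f=8, (2,2) g=3 f=6, (3,0) g=2 f=8, (3,2) g=2 f=6, (4,0) g=1 f=8, (4,2) g=1 f=6, (5,1) g=1 f=8]

expanded=(0,1); open=[(0,0) g=5 f=8, (0,2) g=5 f=6, (1,0) g=4 f=8, (1,2) g=4 f=6, (2,0) g=3 f=8, (2,2) g=3 f=6, (3,0) g=2 f=8, (3,2) g=2 f=6, (4,0) g=1 f=8, (4,2) g=1 f=6, (5,1) g=1 f=8]; closed=[(0,1), (1,1), (2,1), (3,1), (4,1)]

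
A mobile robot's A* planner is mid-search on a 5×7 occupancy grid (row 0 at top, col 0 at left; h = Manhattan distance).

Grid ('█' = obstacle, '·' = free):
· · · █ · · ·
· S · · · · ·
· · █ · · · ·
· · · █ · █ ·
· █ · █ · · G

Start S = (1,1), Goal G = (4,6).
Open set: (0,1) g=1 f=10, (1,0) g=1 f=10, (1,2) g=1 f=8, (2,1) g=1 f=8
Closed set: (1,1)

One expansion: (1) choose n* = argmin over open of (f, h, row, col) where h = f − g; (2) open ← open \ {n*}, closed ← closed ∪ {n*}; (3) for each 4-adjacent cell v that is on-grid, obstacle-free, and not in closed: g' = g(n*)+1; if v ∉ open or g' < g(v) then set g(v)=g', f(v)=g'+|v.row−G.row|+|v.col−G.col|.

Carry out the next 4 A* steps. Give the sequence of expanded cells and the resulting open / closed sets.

order=[(1,2) → (1,3) → (1,4) → (1,5)]; open=[(0,1) g=1 f=10, (0,2) g=2 f=10, (0,4) g=4 f=10, (0,5) g=5 f=10, (1,0) g=1 f=10, (1,6) g=5 f=8, (2,1) g=1 f=8, (2,3) g=3 f=8, (2,4) g=4 f=8, (2,5) g=5 f=8]; closed=[(1,1), (1,2), (1,3), (1,4), (1,5)]

step 1: expand (1,2) (f=8, h=7) → closed; open now [(0,1) g=1 f=10, (0,2) g=2 f=10, (1,0) g=1 f=10, (1,3) g=2 f=8, (2,1) g=1 f=8]
step 2: expand (1,3) (f=8, h=6) → closed; open now [(0,1) g=1 f=10, (0,2) g=2 f=10, (1,0) g=1 f=10, (1,4) g=3 f=8, (2,1) g=1 f=8, (2,3) g=3 f=8]
step 3: expand (1,4) (f=8, h=5) → closed; open now [(0,1) g=1 f=10, (0,2) g=2 f=10, (0,4) g=4 f=10, (1,0) g=1 f=10, (1,5) g=4 f=8, (2,1) g=1 f=8, (2,3) g=3 f=8, (2,4) g=4 f=8]
step 4: expand (1,5) (f=8, h=4) → closed; open now [(0,1) g=1 f=10, (0,2) g=2 f=10, (0,4) g=4 f=10, (0,5) g=5 f=10, (1,0) g=1 f=10, (1,6) g=5 f=8, (2,1) g=1 f=8, (2,3) g=3 f=8, (2,4) g=4 f=8, (2,5) g=5 f=8]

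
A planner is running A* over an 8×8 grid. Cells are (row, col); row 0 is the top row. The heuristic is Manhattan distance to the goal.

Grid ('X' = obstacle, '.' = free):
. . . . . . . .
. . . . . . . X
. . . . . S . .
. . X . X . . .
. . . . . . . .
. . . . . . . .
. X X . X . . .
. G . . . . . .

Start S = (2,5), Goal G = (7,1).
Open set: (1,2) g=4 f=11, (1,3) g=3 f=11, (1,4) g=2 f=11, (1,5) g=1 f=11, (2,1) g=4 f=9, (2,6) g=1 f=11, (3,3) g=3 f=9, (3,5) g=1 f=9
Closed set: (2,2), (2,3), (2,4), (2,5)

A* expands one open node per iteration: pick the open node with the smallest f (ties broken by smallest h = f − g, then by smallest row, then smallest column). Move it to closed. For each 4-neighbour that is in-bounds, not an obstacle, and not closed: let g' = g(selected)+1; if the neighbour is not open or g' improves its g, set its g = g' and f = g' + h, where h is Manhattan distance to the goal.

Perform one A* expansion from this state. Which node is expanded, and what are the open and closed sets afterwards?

expanded=(2,1); open=[(1,1) g=5 f=11, (1,2) g=4 f=11, (1,3) g=3 f=11, (1,4) g=2 f=11, (1,5) g=1 f=11, (2,0) g=5 f=11, (2,6) g=1 f=11, (3,1) g=5 f=9, (3,3) g=3 f=9, (3,5) g=1 f=9]; closed=[(2,1), (2,2), (2,3), (2,4), (2,5)]

step 1: expand (2,1) (f=9, h=5) → closed; open now [(1,1) g=5 f=11, (1,2) g=4 f=11, (1,3) g=3 f=11, (1,4) g=2 f=11, (1,5) g=1 f=11, (2,0) g=5 f=11, (2,6) g=1 f=11, (3,1) g=5 f=9, (3,3) g=3 f=9, (3,5) g=1 f=9]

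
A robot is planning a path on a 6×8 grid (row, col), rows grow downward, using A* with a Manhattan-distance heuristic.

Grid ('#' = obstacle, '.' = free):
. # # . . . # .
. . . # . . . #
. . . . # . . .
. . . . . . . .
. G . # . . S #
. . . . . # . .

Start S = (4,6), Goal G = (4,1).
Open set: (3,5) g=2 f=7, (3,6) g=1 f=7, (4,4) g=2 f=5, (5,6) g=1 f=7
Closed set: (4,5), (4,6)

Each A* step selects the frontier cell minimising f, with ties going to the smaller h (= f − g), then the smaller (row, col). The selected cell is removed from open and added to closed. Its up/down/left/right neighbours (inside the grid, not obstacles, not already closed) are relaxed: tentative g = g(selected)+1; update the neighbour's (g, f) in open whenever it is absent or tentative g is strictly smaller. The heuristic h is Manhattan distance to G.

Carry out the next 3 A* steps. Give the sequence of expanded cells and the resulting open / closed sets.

step 1: expand (4,4) (f=5, h=3) → closed; open now [(3,4) g=3 f=7, (3,5) g=2 f=7, (3,6) g=1 f=7, (5,4) g=3 f=7, (5,6) g=1 f=7]
step 2: expand (3,4) (f=7, h=4) → closed; open now [(3,3) g=4 f=7, (3,5) g=2 f=7, (3,6) g=1 f=7, (5,4) g=3 f=7, (5,6) g=1 f=7]
step 3: expand (3,3) (f=7, h=3) → closed; open now [(2,3) g=5 f=9, (3,2) g=5 f=7, (3,5) g=2 f=7, (3,6) g=1 f=7, (5,4) g=3 f=7, (5,6) g=1 f=7]

order=[(4,4) → (3,4) → (3,3)]; open=[(2,3) g=5 f=9, (3,2) g=5 f=7, (3,5) g=2 f=7, (3,6) g=1 f=7, (5,4) g=3 f=7, (5,6) g=1 f=7]; closed=[(3,3), (3,4), (4,4), (4,5), (4,6)]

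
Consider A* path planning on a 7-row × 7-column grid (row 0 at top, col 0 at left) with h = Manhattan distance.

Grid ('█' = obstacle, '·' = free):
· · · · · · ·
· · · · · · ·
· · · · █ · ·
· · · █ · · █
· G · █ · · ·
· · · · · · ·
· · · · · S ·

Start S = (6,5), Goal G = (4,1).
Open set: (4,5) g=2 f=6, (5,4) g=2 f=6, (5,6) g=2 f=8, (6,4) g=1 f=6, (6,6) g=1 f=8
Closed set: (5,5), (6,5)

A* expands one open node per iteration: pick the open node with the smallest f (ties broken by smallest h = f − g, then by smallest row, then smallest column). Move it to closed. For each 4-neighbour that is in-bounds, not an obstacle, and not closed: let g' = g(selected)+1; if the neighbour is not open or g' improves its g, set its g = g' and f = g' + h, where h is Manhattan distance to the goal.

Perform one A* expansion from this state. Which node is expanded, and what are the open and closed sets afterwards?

expanded=(4,5); open=[(3,5) g=3 f=8, (4,4) g=3 f=6, (4,6) g=3 f=8, (5,4) g=2 f=6, (5,6) g=2 f=8, (6,4) g=1 f=6, (6,6) g=1 f=8]; closed=[(4,5), (5,5), (6,5)]

step 1: expand (4,5) (f=6, h=4) → closed; open now [(3,5) g=3 f=8, (4,4) g=3 f=6, (4,6) g=3 f=8, (5,4) g=2 f=6, (5,6) g=2 f=8, (6,4) g=1 f=6, (6,6) g=1 f=8]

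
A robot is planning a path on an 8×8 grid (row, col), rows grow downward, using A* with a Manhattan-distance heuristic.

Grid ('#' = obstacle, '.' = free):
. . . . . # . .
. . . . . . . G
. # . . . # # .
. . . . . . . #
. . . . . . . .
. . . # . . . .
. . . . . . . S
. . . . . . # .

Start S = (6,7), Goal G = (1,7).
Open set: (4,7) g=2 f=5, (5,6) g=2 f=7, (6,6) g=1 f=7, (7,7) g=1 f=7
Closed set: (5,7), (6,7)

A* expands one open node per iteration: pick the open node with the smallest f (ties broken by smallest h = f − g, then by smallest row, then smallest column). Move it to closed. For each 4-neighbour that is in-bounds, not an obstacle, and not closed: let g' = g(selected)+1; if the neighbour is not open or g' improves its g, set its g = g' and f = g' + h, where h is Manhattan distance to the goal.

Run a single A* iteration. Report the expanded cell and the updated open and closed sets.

expanded=(4,7); open=[(4,6) g=3 f=7, (5,6) g=2 f=7, (6,6) g=1 f=7, (7,7) g=1 f=7]; closed=[(4,7), (5,7), (6,7)]

step 1: expand (4,7) (f=5, h=3) → closed; open now [(4,6) g=3 f=7, (5,6) g=2 f=7, (6,6) g=1 f=7, (7,7) g=1 f=7]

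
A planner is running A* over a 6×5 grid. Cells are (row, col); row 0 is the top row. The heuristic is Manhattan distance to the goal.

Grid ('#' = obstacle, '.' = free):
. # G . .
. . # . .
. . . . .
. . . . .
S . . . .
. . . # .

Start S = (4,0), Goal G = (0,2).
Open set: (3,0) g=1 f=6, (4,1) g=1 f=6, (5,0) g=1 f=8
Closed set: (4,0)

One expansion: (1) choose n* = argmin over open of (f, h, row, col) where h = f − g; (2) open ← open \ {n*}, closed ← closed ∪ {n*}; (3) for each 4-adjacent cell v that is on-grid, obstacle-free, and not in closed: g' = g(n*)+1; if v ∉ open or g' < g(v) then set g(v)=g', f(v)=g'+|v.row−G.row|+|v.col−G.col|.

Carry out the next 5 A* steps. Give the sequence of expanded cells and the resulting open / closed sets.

step 1: expand (3,0) (f=6, h=5) → closed; open now [(2,0) g=2 f=6, (3,1) g=2 f=6, (4,1) g=1 f=6, (5,0) g=1 f=8]
step 2: expand (2,0) (f=6, h=4) → closed; open now [(1,0) g=3 f=6, (2,1) g=3 f=6, (3,1) g=2 f=6, (4,1) g=1 f=6, (5,0) g=1 f=8]
step 3: expand (1,0) (f=6, h=3) → closed; open now [(0,0) g=4 f=6, (1,1) g=4 f=6, (2,1) g=3 f=6, (3,1) g=2 f=6, (4,1) g=1 f=6, (5,0) g=1 f=8]
step 4: expand (0,0) (f=6, h=2) → closed; open now [(1,1) g=4 f=6, (2,1) g=3 f=6, (3,1) g=2 f=6, (4,1) g=1 f=6, (5,0) g=1 f=8]
step 5: expand (1,1) (f=6, h=2) → closed; open now [(2,1) g=3 f=6, (3,1) g=2 f=6, (4,1) g=1 f=6, (5,0) g=1 f=8]

order=[(3,0) → (2,0) → (1,0) → (0,0) → (1,1)]; open=[(2,1) g=3 f=6, (3,1) g=2 f=6, (4,1) g=1 f=6, (5,0) g=1 f=8]; closed=[(0,0), (1,0), (1,1), (2,0), (3,0), (4,0)]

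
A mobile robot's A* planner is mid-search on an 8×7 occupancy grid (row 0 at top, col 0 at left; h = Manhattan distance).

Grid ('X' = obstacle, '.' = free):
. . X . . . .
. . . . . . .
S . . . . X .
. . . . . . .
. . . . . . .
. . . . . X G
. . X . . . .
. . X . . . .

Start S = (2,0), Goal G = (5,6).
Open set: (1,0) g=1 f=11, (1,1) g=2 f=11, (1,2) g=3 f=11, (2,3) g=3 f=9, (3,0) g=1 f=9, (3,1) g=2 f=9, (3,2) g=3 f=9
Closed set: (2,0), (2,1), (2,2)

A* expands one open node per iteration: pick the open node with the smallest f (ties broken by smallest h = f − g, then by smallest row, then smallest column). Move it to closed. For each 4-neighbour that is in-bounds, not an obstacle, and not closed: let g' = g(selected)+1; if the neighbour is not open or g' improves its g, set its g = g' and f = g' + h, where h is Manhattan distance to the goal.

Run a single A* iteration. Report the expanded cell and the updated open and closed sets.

expanded=(2,3); open=[(1,0) g=1 f=11, (1,1) g=2 f=11, (1,2) g=3 f=11, (1,3) g=4 f=11, (2,4) g=4 f=9, (3,0) g=1 f=9, (3,1) g=2 f=9, (3,2) g=3 f=9, (3,3) g=4 f=9]; closed=[(2,0), (2,1), (2,2), (2,3)]

step 1: expand (2,3) (f=9, h=6) → closed; open now [(1,0) g=1 f=11, (1,1) g=2 f=11, (1,2) g=3 f=11, (1,3) g=4 f=11, (2,4) g=4 f=9, (3,0) g=1 f=9, (3,1) g=2 f=9, (3,2) g=3 f=9, (3,3) g=4 f=9]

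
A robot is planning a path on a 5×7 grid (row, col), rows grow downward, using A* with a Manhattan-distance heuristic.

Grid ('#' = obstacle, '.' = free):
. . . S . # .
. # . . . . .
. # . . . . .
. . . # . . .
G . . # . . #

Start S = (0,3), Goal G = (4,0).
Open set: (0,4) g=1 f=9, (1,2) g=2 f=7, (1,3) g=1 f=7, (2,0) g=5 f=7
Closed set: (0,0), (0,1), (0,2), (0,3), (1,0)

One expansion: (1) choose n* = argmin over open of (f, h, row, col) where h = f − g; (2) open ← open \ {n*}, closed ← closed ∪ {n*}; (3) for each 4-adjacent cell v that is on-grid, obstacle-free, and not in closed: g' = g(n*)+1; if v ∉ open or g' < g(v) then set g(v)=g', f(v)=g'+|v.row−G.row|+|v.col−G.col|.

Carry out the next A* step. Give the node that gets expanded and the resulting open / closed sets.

step 1: expand (2,0) (f=7, h=2) → closed; open now [(0,4) g=1 f=9, (1,2) g=2 f=7, (1,3) g=1 f=7, (3,0) g=6 f=7]

expanded=(2,0); open=[(0,4) g=1 f=9, (1,2) g=2 f=7, (1,3) g=1 f=7, (3,0) g=6 f=7]; closed=[(0,0), (0,1), (0,2), (0,3), (1,0), (2,0)]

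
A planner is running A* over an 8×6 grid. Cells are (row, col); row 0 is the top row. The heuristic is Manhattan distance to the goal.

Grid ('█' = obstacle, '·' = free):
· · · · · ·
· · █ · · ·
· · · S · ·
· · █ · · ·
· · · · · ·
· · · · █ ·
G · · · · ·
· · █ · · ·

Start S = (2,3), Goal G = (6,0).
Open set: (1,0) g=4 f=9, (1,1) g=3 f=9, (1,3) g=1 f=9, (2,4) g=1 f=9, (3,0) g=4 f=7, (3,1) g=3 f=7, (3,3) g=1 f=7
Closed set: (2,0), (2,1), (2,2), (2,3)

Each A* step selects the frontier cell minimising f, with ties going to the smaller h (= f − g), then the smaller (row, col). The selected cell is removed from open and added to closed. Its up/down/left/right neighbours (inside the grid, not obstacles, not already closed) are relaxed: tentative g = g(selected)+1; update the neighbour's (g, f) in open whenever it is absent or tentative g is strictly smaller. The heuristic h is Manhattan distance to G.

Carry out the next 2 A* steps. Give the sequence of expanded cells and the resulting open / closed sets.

step 1: expand (3,0) (f=7, h=3) → closed; open now [(1,0) g=4 f=9, (1,1) g=3 f=9, (1,3) g=1 f=9, (2,4) g=1 f=9, (3,1) g=3 f=7, (3,3) g=1 f=7, (4,0) g=5 f=7]
step 2: expand (4,0) (f=7, h=2) → closed; open now [(1,0) g=4 f=9, (1,1) g=3 f=9, (1,3) g=1 f=9, (2,4) g=1 f=9, (3,1) g=3 f=7, (3,3) g=1 f=7, (4,1) g=6 f=9, (5,0) g=6 f=7]

order=[(3,0) → (4,0)]; open=[(1,0) g=4 f=9, (1,1) g=3 f=9, (1,3) g=1 f=9, (2,4) g=1 f=9, (3,1) g=3 f=7, (3,3) g=1 f=7, (4,1) g=6 f=9, (5,0) g=6 f=7]; closed=[(2,0), (2,1), (2,2), (2,3), (3,0), (4,0)]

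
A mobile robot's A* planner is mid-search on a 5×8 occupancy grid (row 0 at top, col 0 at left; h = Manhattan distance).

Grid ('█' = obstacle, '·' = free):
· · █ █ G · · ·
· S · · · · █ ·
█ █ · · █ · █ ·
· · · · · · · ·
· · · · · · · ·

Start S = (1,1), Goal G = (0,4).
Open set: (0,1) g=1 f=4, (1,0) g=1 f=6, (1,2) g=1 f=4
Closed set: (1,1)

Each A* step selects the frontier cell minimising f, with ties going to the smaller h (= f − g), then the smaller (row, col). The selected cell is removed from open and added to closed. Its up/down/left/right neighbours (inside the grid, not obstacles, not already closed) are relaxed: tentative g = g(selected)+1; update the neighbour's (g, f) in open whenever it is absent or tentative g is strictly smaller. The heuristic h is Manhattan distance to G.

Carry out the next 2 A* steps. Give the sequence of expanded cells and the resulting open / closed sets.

order=[(0,1) → (1,2)]; open=[(0,0) g=2 f=6, (1,0) g=1 f=6, (1,3) g=2 f=4, (2,2) g=2 f=6]; closed=[(0,1), (1,1), (1,2)]

step 1: expand (0,1) (f=4, h=3) → closed; open now [(0,0) g=2 f=6, (1,0) g=1 f=6, (1,2) g=1 f=4]
step 2: expand (1,2) (f=4, h=3) → closed; open now [(0,0) g=2 f=6, (1,0) g=1 f=6, (1,3) g=2 f=4, (2,2) g=2 f=6]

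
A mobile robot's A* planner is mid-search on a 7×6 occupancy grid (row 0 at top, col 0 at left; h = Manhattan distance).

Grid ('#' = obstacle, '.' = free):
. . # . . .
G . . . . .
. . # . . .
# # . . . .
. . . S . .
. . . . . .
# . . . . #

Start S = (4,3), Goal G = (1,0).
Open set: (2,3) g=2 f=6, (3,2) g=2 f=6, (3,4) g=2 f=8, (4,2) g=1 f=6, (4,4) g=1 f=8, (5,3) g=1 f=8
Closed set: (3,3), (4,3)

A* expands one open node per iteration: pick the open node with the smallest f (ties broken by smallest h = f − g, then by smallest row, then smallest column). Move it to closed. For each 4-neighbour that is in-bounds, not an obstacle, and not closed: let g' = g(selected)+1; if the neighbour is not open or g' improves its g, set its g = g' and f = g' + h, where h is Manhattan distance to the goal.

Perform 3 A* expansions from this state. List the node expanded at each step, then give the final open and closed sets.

order=[(2,3) → (1,3) → (1,2)]; open=[(0,3) g=4 f=8, (1,1) g=5 f=6, (1,4) g=4 f=8, (2,4) g=3 f=8, (3,2) g=2 f=6, (3,4) g=2 f=8, (4,2) g=1 f=6, (4,4) g=1 f=8, (5,3) g=1 f=8]; closed=[(1,2), (1,3), (2,3), (3,3), (4,3)]

step 1: expand (2,3) (f=6, h=4) → closed; open now [(1,3) g=3 f=6, (2,4) g=3 f=8, (3,2) g=2 f=6, (3,4) g=2 f=8, (4,2) g=1 f=6, (4,4) g=1 f=8, (5,3) g=1 f=8]
step 2: expand (1,3) (f=6, h=3) → closed; open now [(0,3) g=4 f=8, (1,2) g=4 f=6, (1,4) g=4 f=8, (2,4) g=3 f=8, (3,2) g=2 f=6, (3,4) g=2 f=8, (4,2) g=1 f=6, (4,4) g=1 f=8, (5,3) g=1 f=8]
step 3: expand (1,2) (f=6, h=2) → closed; open now [(0,3) g=4 f=8, (1,1) g=5 f=6, (1,4) g=4 f=8, (2,4) g=3 f=8, (3,2) g=2 f=6, (3,4) g=2 f=8, (4,2) g=1 f=6, (4,4) g=1 f=8, (5,3) g=1 f=8]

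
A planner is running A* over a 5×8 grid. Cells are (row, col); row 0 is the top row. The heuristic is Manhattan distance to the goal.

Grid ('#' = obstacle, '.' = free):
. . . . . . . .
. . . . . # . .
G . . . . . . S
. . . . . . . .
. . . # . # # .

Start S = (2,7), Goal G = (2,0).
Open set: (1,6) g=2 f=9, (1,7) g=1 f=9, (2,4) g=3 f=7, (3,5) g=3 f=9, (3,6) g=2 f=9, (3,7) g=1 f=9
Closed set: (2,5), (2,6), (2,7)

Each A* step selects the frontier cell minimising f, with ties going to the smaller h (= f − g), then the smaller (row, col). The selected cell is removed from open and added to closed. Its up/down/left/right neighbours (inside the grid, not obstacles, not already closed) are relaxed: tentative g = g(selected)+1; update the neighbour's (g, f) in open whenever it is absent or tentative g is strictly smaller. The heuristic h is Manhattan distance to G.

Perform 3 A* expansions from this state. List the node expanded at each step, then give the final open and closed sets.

step 1: expand (2,4) (f=7, h=4) → closed; open now [(1,4) g=4 f=9, (1,6) g=2 f=9, (1,7) g=1 f=9, (2,3) g=4 f=7, (3,4) g=4 f=9, (3,5) g=3 f=9, (3,6) g=2 f=9, (3,7) g=1 f=9]
step 2: expand (2,3) (f=7, h=3) → closed; open now [(1,3) g=5 f=9, (1,4) g=4 f=9, (1,6) g=2 f=9, (1,7) g=1 f=9, (2,2) g=5 f=7, (3,3) g=5 f=9, (3,4) g=4 f=9, (3,5) g=3 f=9, (3,6) g=2 f=9, (3,7) g=1 f=9]
step 3: expand (2,2) (f=7, h=2) → closed; open now [(1,2) g=6 f=9, (1,3) g=5 f=9, (1,4) g=4 f=9, (1,6) g=2 f=9, (1,7) g=1 f=9, (2,1) g=6 f=7, (3,2) g=6 f=9, (3,3) g=5 f=9, (3,4) g=4 f=9, (3,5) g=3 f=9, (3,6) g=2 f=9, (3,7) g=1 f=9]

order=[(2,4) → (2,3) → (2,2)]; open=[(1,2) g=6 f=9, (1,3) g=5 f=9, (1,4) g=4 f=9, (1,6) g=2 f=9, (1,7) g=1 f=9, (2,1) g=6 f=7, (3,2) g=6 f=9, (3,3) g=5 f=9, (3,4) g=4 f=9, (3,5) g=3 f=9, (3,6) g=2 f=9, (3,7) g=1 f=9]; closed=[(2,2), (2,3), (2,4), (2,5), (2,6), (2,7)]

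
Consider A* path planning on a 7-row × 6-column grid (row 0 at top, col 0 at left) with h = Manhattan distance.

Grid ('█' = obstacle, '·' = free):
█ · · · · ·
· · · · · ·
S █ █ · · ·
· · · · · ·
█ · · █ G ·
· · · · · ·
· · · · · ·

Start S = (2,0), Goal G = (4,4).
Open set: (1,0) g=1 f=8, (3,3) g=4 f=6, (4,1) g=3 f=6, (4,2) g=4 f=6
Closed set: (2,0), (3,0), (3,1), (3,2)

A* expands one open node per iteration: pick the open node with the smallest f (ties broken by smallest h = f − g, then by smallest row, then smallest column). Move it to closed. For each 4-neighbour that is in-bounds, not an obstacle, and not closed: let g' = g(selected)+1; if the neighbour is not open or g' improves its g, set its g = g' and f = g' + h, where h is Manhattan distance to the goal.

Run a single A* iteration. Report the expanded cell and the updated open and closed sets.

step 1: expand (3,3) (f=6, h=2) → closed; open now [(1,0) g=1 f=8, (2,3) g=5 f=8, (3,4) g=5 f=6, (4,1) g=3 f=6, (4,2) g=4 f=6]

expanded=(3,3); open=[(1,0) g=1 f=8, (2,3) g=5 f=8, (3,4) g=5 f=6, (4,1) g=3 f=6, (4,2) g=4 f=6]; closed=[(2,0), (3,0), (3,1), (3,2), (3,3)]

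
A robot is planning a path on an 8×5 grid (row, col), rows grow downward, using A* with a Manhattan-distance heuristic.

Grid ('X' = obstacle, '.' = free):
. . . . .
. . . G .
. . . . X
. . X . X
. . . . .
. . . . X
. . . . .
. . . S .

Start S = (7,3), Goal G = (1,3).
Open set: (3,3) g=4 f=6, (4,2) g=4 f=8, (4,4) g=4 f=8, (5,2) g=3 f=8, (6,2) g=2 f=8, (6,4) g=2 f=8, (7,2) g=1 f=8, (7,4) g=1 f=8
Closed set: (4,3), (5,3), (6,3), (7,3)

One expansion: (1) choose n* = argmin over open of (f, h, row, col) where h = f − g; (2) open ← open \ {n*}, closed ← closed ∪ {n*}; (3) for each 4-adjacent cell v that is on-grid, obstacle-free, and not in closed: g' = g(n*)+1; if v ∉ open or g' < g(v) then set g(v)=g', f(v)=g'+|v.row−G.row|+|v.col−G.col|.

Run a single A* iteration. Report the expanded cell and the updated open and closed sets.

expanded=(3,3); open=[(2,3) g=5 f=6, (4,2) g=4 f=8, (4,4) g=4 f=8, (5,2) g=3 f=8, (6,2) g=2 f=8, (6,4) g=2 f=8, (7,2) g=1 f=8, (7,4) g=1 f=8]; closed=[(3,3), (4,3), (5,3), (6,3), (7,3)]

step 1: expand (3,3) (f=6, h=2) → closed; open now [(2,3) g=5 f=6, (4,2) g=4 f=8, (4,4) g=4 f=8, (5,2) g=3 f=8, (6,2) g=2 f=8, (6,4) g=2 f=8, (7,2) g=1 f=8, (7,4) g=1 f=8]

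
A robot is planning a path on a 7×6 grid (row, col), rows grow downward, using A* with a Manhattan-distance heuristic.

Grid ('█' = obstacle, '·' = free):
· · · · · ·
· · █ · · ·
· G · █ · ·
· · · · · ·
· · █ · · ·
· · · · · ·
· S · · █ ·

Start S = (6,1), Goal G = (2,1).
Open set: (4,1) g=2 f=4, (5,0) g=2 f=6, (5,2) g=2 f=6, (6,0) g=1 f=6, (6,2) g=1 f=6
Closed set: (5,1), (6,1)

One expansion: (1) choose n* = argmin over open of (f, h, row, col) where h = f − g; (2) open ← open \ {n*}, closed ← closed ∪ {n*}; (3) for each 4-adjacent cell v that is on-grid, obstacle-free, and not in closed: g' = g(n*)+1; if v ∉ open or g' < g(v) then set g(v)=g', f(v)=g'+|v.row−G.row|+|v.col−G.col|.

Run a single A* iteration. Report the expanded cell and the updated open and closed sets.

expanded=(4,1); open=[(3,1) g=3 f=4, (4,0) g=3 f=6, (5,0) g=2 f=6, (5,2) g=2 f=6, (6,0) g=1 f=6, (6,2) g=1 f=6]; closed=[(4,1), (5,1), (6,1)]

step 1: expand (4,1) (f=4, h=2) → closed; open now [(3,1) g=3 f=4, (4,0) g=3 f=6, (5,0) g=2 f=6, (5,2) g=2 f=6, (6,0) g=1 f=6, (6,2) g=1 f=6]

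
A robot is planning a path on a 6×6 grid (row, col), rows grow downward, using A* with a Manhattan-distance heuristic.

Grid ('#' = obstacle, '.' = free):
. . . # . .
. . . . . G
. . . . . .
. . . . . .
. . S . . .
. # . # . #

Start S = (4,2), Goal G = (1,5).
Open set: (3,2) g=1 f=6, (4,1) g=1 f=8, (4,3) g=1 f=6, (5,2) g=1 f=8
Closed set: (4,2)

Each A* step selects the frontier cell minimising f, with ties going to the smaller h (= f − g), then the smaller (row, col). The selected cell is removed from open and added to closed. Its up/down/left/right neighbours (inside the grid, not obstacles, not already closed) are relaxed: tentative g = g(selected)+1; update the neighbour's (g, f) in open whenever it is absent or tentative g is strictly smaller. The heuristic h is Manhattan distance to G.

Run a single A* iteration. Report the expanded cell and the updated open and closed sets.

expanded=(3,2); open=[(2,2) g=2 f=6, (3,1) g=2 f=8, (3,3) g=2 f=6, (4,1) g=1 f=8, (4,3) g=1 f=6, (5,2) g=1 f=8]; closed=[(3,2), (4,2)]

step 1: expand (3,2) (f=6, h=5) → closed; open now [(2,2) g=2 f=6, (3,1) g=2 f=8, (3,3) g=2 f=6, (4,1) g=1 f=8, (4,3) g=1 f=6, (5,2) g=1 f=8]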